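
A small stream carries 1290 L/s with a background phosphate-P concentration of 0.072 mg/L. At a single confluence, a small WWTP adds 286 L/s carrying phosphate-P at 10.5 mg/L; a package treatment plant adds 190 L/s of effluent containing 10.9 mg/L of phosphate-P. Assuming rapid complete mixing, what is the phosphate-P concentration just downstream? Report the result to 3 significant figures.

2.93 mg/L

Mass balance: C = (1290·0.07200 + 286.0·10.50 + 190.0·10.90) / 1766 = 5167/1766 = 2.926 mg/L.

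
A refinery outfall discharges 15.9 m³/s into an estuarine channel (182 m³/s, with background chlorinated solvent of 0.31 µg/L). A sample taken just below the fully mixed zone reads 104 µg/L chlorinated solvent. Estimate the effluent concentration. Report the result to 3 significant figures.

1290 µg/L

Mass balance: 182.0·0.3100 + 15.90·Cₑ = 197.9·104.0
→ Cₑ = (197.9·104.0 − 182.0·0.3100) / 15.90 = 1291 µg/L.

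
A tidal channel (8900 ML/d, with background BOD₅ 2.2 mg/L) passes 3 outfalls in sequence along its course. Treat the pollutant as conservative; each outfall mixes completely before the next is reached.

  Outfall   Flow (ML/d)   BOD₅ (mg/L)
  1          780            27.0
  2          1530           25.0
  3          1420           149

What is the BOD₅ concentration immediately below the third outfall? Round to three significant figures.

After outfall 1: Q = 8900 + 780.0 = 9680 ML/d; C = (8900·2.200 + 780.0·27.00)/9680 = 4.198 mg/L.
After outfall 2: Q = 9680 + 1530 = 11210 ML/d; C = (9680·4.198 + 1530·25.00)/11210 = 7.037 mg/L.
After outfall 3: Q = 11210 + 1420 = 12630 ML/d; C = (11210·7.037 + 1420·149.0)/12630 = 23.00 mg/L.

23.0 mg/L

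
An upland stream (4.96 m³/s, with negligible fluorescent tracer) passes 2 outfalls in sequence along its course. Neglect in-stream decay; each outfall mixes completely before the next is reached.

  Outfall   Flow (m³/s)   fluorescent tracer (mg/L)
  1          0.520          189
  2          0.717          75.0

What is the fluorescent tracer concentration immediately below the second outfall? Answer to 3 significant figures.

24.5 mg/L

After outfall 1: Q = 4.960 + 0.5200 = 5.480 m³/s; C = (4.960·0 + 0.5200·189.0)/5.480 = 17.93 mg/L.
After outfall 2: Q = 5.480 + 0.7170 = 6.197 m³/s; C = (5.480·17.93 + 0.7170·75.00)/6.197 = 24.54 mg/L.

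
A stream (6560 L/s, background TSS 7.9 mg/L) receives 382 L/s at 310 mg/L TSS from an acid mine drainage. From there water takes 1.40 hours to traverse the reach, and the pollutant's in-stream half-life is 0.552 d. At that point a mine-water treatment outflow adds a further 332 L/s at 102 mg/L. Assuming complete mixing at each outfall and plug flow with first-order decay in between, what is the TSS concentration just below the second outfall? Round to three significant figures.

Mass balance: C = (6560·7.900 + 382.0·310.0) / 6942 = 170200/6942 = 24.52 mg/L; combined flow 6942 L/s.
Half-life 0.552 d → k = ln 2 / 0.552 = 1.256 d⁻¹.
First-order decay: C = 24.52·exp(−k·t) = 24.52·0.9294 = 22.79 mg/L.
At the second outfall, C = (6942·22.79 + 332.0·102.0) / (6942 + 332.0) = 26.41 mg/L.

26.4 mg/L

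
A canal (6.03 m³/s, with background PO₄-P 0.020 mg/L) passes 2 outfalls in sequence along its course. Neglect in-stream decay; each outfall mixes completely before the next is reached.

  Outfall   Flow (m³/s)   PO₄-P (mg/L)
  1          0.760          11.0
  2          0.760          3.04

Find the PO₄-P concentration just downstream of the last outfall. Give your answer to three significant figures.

After outfall 1: Q = 6.030 + 0.7600 = 6.790 m³/s; C = (6.030·0.02000 + 0.7600·11.00)/6.790 = 1.249 mg/L.
After outfall 2: Q = 6.790 + 0.7600 = 7.550 m³/s; C = (6.790·1.249 + 0.7600·3.040)/7.550 = 1.429 mg/L.

1.43 mg/L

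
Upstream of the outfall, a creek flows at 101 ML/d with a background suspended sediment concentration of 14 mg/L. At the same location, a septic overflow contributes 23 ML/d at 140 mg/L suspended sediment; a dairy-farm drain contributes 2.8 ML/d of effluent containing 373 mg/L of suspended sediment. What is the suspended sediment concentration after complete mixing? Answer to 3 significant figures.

Mass balance: C = (101.0·14.00 + 23.00·140.0 + 2.800·373.0) / 126.8 = 5678/126.8 = 44.78 mg/L.

44.8 mg/L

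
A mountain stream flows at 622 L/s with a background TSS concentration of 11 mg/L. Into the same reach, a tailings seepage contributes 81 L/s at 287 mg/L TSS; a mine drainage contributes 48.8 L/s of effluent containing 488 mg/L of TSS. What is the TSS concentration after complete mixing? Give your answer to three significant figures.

After mixing, C = (622.0·11.00 + 81.00·287.0 + 48.80·488.0) / 751.8 = 53900/751.8 = 71.70 mg/L.

71.7 mg/L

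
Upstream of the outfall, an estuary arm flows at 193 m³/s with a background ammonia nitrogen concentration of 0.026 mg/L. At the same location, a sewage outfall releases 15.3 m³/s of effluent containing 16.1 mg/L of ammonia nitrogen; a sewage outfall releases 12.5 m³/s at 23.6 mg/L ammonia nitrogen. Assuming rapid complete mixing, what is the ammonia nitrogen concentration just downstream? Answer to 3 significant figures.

After mixing, C = (193.0·0.02600 + 15.30·16.10 + 12.50·23.60) / 220.8 = 546.3/220.8 = 2.474 mg/L.

2.47 mg/L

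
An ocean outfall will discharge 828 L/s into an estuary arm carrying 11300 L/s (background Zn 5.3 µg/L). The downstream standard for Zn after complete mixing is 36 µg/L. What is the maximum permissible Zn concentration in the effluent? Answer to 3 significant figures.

At the limit, (Qr·Cr + Qe·Cₑ)/(Qr + Qe) = 36:
Cₑ = (12130·36 − 11300·5.300) / 828.0 = 455.0 µg/L.

455 µg/L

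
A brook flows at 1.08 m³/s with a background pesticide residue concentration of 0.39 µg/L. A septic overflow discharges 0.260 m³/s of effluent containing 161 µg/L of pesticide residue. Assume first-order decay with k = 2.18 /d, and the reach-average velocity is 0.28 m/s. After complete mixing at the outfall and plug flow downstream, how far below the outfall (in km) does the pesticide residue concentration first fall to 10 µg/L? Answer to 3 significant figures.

12.8 km

Flow-weighted average: C = (1.080·0.3900 + 0.2600·161.0) / 1.340 = 42.28/1.340 = 31.55 µg/L.
Set 31.55·exp(−k·t) = 10 → t = ln(31.55/10)/k = 45540 s = 12.65 h.
Distance = v·t = 0.28·45540 = 12750 m = 12.75 km.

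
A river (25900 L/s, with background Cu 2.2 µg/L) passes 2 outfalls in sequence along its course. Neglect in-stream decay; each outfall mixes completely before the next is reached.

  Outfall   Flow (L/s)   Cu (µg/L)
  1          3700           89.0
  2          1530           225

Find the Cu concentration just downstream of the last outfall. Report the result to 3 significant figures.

Outfall 1: combined Q = 29600 L/s; C = (25900·2.200 + 3700·89.00)/29600 = 13.05 µg/L.
Outfall 2: combined Q = 31130 L/s; C = (29600·13.05 + 1530·225.0)/31130 = 23.47 µg/L.

23.5 µg/L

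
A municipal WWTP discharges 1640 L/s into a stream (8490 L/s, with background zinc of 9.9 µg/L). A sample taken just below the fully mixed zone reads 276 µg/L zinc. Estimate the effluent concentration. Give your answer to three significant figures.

1650 µg/L

Mass balance: 8490·9.900 + 1640·Cₑ = 10130·276.0
→ Cₑ = (10130·276.0 − 8490·9.900) / 1640 = 1654 µg/L.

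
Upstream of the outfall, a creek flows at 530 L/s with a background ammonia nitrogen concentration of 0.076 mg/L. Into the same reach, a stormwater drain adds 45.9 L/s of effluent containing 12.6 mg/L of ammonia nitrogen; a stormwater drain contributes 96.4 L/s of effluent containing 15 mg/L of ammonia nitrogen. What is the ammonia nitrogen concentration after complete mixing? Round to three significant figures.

After mixing, C = (530.0·0.07600 + 45.90·12.60 + 96.40·15.00) / 672.3 = 2065/672.3 = 3.071 mg/L.

3.07 mg/L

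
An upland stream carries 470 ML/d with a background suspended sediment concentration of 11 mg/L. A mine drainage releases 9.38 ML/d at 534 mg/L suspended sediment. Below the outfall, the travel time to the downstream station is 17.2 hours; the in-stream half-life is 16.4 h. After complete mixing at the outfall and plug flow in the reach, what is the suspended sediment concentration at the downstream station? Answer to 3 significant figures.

After mixing, C = (470.0·11.00 + 9.380·534.0) / 479.4 = 10180/479.4 = 21.23 mg/L.
Half-life 16.4 h → k = ln 2 / 16.4 = 0.04227 h⁻¹ = 1.014 d⁻¹.
First-order decay: C = 21.23·exp(−k·t) = 21.23·0.4834 = 10.26 mg/L.

10.3 mg/L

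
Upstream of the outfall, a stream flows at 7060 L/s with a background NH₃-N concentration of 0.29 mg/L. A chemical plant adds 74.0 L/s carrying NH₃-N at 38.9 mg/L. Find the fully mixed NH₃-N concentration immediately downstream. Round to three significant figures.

Conservation of mass: C = (7060·0.2900 + 74.00·38.90) / 7134 = 4926/7134 = 0.6905 mg/L.

0.690 mg/L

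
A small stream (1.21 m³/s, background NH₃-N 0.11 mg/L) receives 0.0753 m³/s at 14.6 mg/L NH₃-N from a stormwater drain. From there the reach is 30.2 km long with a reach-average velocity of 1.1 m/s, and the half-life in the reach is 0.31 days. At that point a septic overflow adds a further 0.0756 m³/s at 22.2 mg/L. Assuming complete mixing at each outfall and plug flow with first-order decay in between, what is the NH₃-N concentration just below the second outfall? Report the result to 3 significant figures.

After mixing, C = (1.210·0.1100 + 0.07530·14.60) / 1.285 = 1.232/1.285 = 0.9589 mg/L; combined flow 1.285 m³/s.
Travel time t = 30.2·1000 / 1.1 = 27450 s = 7.626 h.
Half-life 0.31 d → k = ln 2 / 0.31 = 2.236 d⁻¹.
First-order decay: C = 0.9589·exp(−k·t) = 0.9589·0.4914 = 0.4712 mg/L.
At the second outfall, C = (1.285·0.4712 + 0.07560·22.20) / (1.285 + 0.07560) = 1.678 mg/L.

1.68 mg/L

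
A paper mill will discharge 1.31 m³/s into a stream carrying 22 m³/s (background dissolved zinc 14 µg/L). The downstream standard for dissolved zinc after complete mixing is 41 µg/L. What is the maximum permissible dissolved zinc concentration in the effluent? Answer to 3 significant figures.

494 µg/L

At the limit, (Qr·Cr + Qe·Cₑ)/(Qr + Qe) = 41:
Cₑ = (23.31·41 − 22.00·14.00) / 1.310 = 494.4 µg/L.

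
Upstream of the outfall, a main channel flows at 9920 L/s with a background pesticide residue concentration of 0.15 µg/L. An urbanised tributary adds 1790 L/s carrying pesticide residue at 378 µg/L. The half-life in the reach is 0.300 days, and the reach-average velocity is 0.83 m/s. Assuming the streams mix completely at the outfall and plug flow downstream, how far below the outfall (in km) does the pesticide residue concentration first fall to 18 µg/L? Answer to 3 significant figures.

36.3 km

Flow-weighted average: C = (9920·0.1500 + 1790·378.0) / 11710 = 678100/11710 = 57.91 µg/L.
Half-life 0.300 d → k = ln 2 / 0.300 = 2.310 d⁻¹.
Set 57.91·exp(−k·t) = 18 → t = ln(57.91/18)/k = 43700 s = 12.14 h.
Distance = v·t = 0.83·43700 = 36270 m = 36.27 km.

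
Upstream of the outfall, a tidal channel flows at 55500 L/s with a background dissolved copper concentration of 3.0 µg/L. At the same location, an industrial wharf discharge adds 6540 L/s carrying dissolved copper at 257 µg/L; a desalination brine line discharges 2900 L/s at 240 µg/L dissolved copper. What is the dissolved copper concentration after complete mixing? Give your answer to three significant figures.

39.2 µg/L

Mixed concentration C = ΣQC/ΣQ = (55500·3.000 + 6540·257.0 + 2900·240.0) / 64940 = 2543000/64940 = 39.16 µg/L.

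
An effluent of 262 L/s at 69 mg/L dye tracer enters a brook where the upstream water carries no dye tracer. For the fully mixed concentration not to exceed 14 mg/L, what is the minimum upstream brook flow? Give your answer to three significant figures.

Set C_mix = 14: (Q·0 + 262.0·69.00) / (Q + 262.0) = 14
→ Q = 262.0·(69.00 − 14)/(14 − 0) = 1029 L/s.

1030 L/s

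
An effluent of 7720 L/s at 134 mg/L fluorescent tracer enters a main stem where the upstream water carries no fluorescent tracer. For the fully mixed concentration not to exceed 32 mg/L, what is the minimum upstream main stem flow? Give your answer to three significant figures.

24600 L/s

Set C_mix = 32: (Q·0 + 7720·134.0) / (Q + 7720) = 32
→ Q = 7720·(134.0 − 32)/(32 − 0) = 24610 L/s.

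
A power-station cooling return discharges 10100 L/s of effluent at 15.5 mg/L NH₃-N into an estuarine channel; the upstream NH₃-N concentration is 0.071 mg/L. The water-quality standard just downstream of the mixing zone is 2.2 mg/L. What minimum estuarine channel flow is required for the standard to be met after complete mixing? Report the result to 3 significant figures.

Set C_mix = 2.2: (Q·0.07100 + 10100·15.50) / (Q + 10100) = 2.2
→ Q = 10100·(15.50 − 2.2)/(2.2 − 0.07100) = 63100 L/s.

63100 L/s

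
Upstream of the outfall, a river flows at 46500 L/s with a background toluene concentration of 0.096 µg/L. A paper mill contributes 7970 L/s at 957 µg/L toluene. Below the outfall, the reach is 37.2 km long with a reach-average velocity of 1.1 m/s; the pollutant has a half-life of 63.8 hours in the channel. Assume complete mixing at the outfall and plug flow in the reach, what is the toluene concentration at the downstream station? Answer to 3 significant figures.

127 µg/L

Conservation of mass: C = (46500·0.09600 + 7970·957.0) / 54470 = 7632000/54470 = 140.1 µg/L.
Travel time t = 37.2·1000 / 1.1 = 33820 s = 9.394 h.
Half-life 63.8 h → k = ln 2 / 63.8 = 0.01086 h⁻¹ = 0.2607 d⁻¹.
After decay, C = 140.1 × e^(−kt) = 140.1 × 0.9030 = 126.5 µg/L.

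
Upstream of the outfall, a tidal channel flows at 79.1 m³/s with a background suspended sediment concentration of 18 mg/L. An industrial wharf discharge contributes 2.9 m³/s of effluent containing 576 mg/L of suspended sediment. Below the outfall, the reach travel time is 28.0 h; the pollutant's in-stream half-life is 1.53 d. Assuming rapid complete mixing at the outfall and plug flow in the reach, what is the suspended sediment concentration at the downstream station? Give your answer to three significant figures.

After mixing, C = (79.10·18.00 + 2.900·576.0) / 82.00 = 3094/82.00 = 37.73 mg/L.
Half-life 1.53 d → k = ln 2 / 1.53 = 0.4530 d⁻¹.
First-order decay: C = 37.73·exp(−k·t) = 37.73·0.5895 = 22.24 mg/L.

22.2 mg/L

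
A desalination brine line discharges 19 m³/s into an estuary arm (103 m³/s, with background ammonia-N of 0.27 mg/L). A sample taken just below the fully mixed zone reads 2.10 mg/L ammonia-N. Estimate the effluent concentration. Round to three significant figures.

Mass balance: 103.0·0.2700 + 19.00·Cₑ = 122.0·2.100
→ Cₑ = (122.0·2.100 − 103.0·0.2700) / 19.00 = 12.02 mg/L.

12.0 mg/L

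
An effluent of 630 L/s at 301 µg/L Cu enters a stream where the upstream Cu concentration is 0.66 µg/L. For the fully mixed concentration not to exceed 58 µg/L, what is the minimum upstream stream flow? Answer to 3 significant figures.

2670 L/s

Set C_mix = 58: (Q·0.6600 + 630.0·301.0) / (Q + 630.0) = 58
→ Q = 630.0·(301.0 − 58)/(58 − 0.6600) = 2670 L/s.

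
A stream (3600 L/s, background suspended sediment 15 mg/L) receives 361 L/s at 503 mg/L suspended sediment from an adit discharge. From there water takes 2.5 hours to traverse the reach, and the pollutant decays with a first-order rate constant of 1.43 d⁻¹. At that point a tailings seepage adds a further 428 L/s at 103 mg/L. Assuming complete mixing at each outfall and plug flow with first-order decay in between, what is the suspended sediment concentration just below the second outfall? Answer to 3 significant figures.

56.3 mg/L

After mixing, C = (3600·15.00 + 361.0·503.0) / 3961 = 235600/3961 = 59.48 mg/L; combined flow 3961 L/s.
First-order decay: C = 59.48·exp(−k·t) = 59.48·0.8616 = 51.24 mg/L.
At the second outfall, C = (3961·51.24 + 428.0·103.0) / (3961 + 428.0) = 56.29 mg/L.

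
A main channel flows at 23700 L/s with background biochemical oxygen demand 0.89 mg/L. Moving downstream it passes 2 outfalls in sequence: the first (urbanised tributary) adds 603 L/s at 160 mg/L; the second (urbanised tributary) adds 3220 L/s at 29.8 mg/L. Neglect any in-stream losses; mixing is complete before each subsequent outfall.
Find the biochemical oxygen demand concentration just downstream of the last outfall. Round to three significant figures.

Outfall 1: combined Q = 24300 L/s; C = (23700·0.8900 + 603.0·160.0)/24300 = 4.838 mg/L.
Outfall 2: combined Q = 27520 L/s; C = (24300·4.838 + 3220·29.80)/27520 = 7.758 mg/L.

7.76 mg/L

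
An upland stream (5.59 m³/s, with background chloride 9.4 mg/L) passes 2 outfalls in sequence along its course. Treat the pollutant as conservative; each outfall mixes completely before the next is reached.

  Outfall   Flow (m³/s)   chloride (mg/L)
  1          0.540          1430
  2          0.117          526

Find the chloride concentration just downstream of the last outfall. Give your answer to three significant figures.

142 mg/L

Below outfall 1: Q → 6.130 m³/s, C = (5.590·9.400 + 0.5400·1430)/6.130 = 134.5 mg/L.
Below outfall 2: Q → 6.247 m³/s, C = (6.130·134.5 + 0.1170·526.0)/6.247 = 141.9 mg/L.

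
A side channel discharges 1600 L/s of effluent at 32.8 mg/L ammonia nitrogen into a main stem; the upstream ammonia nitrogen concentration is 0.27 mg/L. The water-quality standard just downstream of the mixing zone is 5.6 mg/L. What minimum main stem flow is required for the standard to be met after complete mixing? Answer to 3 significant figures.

Set C_mix = 5.6: (Q·0.2700 + 1600·32.80) / (Q + 1600) = 5.6
→ Q = 1600·(32.80 − 5.6)/(5.6 − 0.2700) = 8165 L/s.

8170 L/s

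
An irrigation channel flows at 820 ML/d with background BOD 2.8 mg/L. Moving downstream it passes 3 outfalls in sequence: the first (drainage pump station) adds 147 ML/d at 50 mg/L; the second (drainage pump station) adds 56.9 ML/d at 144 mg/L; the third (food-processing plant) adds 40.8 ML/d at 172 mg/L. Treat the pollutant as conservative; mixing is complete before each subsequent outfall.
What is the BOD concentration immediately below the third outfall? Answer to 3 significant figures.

23.3 mg/L

After outfall 1: Q = 820.0 + 147.0 = 967.0 ML/d; C = (820.0·2.800 + 147.0·50.00)/967.0 = 9.975 mg/L.
After outfall 2: Q = 967.0 + 56.90 = 1024 ML/d; C = (967.0·9.975 + 56.90·144.0)/1024 = 17.42 mg/L.
After outfall 3: Q = 1024 + 40.80 = 1065 ML/d; C = (1024·17.42 + 40.80·172.0)/1065 = 23.35 mg/L.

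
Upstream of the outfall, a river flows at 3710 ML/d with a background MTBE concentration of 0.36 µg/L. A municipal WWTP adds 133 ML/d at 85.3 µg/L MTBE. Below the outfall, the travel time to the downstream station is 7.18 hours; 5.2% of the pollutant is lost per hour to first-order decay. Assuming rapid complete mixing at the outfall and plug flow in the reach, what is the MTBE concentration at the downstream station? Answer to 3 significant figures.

2.25 µg/L

After mixing, C = (3710·0.3600 + 133.0·85.30) / 3843 = 12680/3843 = 3.300 µg/L.
5.2%/h lost → k = −ln(1 − 0.052) = 0.05340 h⁻¹.
After decay, C = 3.300 × e^(−kt) = 3.300 × 0.6815 = 2.249 µg/L.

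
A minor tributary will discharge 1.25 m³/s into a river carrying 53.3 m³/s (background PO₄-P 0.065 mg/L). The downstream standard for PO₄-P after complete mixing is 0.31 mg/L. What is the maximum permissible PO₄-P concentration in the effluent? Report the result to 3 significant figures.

At the limit, (Qr·Cr + Qe·Cₑ)/(Qr + Qe) = 0.31:
Cₑ = (54.55·0.31 − 53.30·0.06500) / 1.250 = 10.76 mg/L.

10.8 mg/L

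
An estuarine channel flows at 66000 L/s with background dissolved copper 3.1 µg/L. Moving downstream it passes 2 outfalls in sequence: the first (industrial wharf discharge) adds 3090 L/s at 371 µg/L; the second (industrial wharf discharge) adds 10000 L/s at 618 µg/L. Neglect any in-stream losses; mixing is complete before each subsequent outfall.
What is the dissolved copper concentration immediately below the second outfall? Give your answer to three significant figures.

95.2 µg/L

Below outfall 1: Q → 69090 L/s, C = (66000·3.100 + 3090·371.0)/69090 = 19.55 µg/L.
Below outfall 2: Q → 79090 L/s, C = (69090·19.55 + 10000·618.0)/79090 = 95.22 µg/L.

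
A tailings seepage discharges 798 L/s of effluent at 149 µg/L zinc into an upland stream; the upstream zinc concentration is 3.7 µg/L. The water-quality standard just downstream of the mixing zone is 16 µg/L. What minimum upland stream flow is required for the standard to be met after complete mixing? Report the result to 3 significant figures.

8630 L/s

Set C_mix = 16: (Q·3.700 + 798.0·149.0) / (Q + 798.0) = 16
→ Q = 798.0·(149.0 − 16)/(16 − 3.700) = 8629 L/s.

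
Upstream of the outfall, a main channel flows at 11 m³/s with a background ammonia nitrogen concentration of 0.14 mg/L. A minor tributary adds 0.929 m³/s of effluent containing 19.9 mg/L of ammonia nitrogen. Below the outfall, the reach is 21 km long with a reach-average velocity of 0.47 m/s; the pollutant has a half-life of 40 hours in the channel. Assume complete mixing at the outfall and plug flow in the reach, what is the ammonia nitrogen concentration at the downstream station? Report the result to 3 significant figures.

Mass balance: C = (11.00·0.1400 + 0.9290·19.90) / 11.93 = 20.03/11.93 = 1.679 mg/L.
Travel time t = 21·1000 / 0.47 = 44680 s = 12.41 h.
Half-life 40 h → k = ln 2 / 40 = 0.01733 h⁻¹ = 0.4159 d⁻¹.
First-order decay: C = 1.679·exp(−k·t) = 1.679·0.8065 = 1.354 mg/L.

1.35 mg/L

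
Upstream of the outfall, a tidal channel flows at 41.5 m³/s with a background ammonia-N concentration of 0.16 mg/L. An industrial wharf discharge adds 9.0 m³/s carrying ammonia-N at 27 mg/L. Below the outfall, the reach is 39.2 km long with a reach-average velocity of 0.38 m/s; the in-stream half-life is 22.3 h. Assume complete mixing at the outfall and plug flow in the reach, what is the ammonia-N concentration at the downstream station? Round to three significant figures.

After mixing, C = (41.50·0.1600 + 9.000·27.00) / 50.50 = 249.6/50.50 = 4.943 mg/L.
Travel time t = 39.2·1000 / 0.38 = 103200 s = 28.65 h.
Half-life 22.3 h → k = ln 2 / 22.3 = 0.03108 h⁻¹ = 0.7460 d⁻¹.
First-order decay: C = 4.943·exp(−k·t) = 4.943·0.4104 = 2.029 mg/L.

2.03 mg/L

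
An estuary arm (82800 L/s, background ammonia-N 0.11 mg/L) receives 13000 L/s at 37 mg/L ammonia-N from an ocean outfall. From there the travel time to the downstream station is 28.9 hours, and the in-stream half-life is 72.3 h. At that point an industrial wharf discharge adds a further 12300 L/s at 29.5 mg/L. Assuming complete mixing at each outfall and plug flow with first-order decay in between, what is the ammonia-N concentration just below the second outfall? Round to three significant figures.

6.79 mg/L

After mixing, C = (82800·0.1100 + 13000·37.00) / 95800 = 490100/95800 = 5.116 mg/L; combined flow 95800 L/s.
Half-life 72.3 h → k = ln 2 / 72.3 = 0.009587 h⁻¹ = 0.2301 d⁻¹.
First-order decay: C = 5.116·exp(−k·t) = 5.116·0.7580 = 3.878 mg/L.
Second outfall: C = (95800·3.878 + 12300·29.50)/108100 = 6.793 mg/L.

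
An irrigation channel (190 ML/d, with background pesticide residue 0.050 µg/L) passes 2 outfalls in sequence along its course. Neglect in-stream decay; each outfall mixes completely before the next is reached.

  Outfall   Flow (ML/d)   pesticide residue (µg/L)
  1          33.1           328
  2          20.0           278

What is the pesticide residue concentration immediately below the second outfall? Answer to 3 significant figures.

After outfall 1: Q = 190.0 + 33.10 = 223.1 ML/d; C = (190.0·0.05000 + 33.10·328.0)/223.1 = 48.71 µg/L.
After outfall 2: Q = 223.1 + 20.00 = 243.1 ML/d; C = (223.1·48.71 + 20.00·278.0)/243.1 = 67.57 µg/L.

67.6 µg/L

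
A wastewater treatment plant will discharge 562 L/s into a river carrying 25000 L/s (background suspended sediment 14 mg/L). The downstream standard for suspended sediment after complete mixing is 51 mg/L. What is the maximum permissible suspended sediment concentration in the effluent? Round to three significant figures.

1700 mg/L

At the limit, (Qr·Cr + Qe·Cₑ)/(Qr + Qe) = 51:
Cₑ = (25560·51 − 25000·14.00) / 562.0 = 1697 mg/L.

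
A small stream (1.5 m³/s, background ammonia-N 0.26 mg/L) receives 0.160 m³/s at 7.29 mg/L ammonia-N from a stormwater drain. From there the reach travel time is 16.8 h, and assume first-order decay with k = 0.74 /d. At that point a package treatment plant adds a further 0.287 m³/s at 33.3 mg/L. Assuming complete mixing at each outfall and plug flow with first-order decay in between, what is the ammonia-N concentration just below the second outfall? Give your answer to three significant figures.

5.38 mg/L

After mixing, C = (1.500·0.2600 + 0.1600·7.290) / 1.660 = 1.556/1.660 = 0.9376 mg/L; combined flow 1.660 m³/s.
First-order decay: C = 0.9376·exp(−k·t) = 0.9376·0.5957 = 0.5585 mg/L.
At the second outfall, C = (1.660·0.5585 + 0.2870·33.30) / (1.660 + 0.2870) = 5.385 mg/L.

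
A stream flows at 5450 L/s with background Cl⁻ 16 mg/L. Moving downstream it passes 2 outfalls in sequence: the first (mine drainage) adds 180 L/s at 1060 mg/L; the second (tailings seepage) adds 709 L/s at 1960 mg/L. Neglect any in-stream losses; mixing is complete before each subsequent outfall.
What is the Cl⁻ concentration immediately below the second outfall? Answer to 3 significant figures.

Below outfall 1: Q → 5630 L/s, C = (5450·16.00 + 180.0·1060)/5630 = 49.38 mg/L.
Below outfall 2: Q → 6339 L/s, C = (5630·49.38 + 709.0·1960)/6339 = 263.1 mg/L.

263 mg/L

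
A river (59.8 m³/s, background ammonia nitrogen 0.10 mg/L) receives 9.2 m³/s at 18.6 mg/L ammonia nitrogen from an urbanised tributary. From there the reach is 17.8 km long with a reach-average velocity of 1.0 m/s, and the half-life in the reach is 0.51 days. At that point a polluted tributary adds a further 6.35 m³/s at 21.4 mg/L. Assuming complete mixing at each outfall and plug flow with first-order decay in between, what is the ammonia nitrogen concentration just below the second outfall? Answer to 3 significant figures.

3.58 mg/L

Mass balance: C = (59.80·0.1000 + 9.200·18.60) / 69.00 = 177.1/69.00 = 2.567 mg/L; combined flow 69.00 m³/s.
Travel time t = 17.8·1000 / 1.0 = 17800 s = 4.944 h.
Half-life 0.51 d → k = ln 2 / 0.51 = 1.359 d⁻¹.
First-order decay: C = 2.567·exp(−k·t) = 2.567·0.7558 = 1.940 mg/L.
Second outfall: C = (69.00·1.940 + 6.350·21.40)/75.35 = 3.580 mg/L.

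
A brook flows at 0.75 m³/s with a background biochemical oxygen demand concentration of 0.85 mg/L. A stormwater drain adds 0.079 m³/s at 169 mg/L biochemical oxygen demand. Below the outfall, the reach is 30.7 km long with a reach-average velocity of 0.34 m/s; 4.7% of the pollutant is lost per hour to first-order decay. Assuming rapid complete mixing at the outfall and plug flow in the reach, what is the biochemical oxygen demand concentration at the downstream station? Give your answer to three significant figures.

After mixing, C = (0.7500·0.8500 + 0.07900·169.0) / 0.8290 = 13.99/0.8290 = 16.87 mg/L.
Travel time t = 30.7·1000 / 0.34 = 90290 s = 25.08 h.
4.7%/h lost → k = −ln(1 − 0.047) = 0.04814 h⁻¹.
Applying C = C₀e^(−kt): 16.87 × 0.2990 = 5.045 mg/L.

5.04 mg/L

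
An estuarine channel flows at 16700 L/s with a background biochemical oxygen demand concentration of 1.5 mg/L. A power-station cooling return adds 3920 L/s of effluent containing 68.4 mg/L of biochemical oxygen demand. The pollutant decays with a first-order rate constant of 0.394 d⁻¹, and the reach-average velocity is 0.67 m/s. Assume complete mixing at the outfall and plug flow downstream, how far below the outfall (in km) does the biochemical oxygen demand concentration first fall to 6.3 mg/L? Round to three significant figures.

120 km

Mass balance: C = (16700·1.500 + 3920·68.40) / 20620 = 293200/20620 = 14.22 mg/L.
Set 14.22·exp(−k·t) = 6.3 → t = ln(14.22/6.3)/k = 178500 s = 49.58 h.
Distance = v·t = 0.67·178500 = 119600 m = 119.6 km.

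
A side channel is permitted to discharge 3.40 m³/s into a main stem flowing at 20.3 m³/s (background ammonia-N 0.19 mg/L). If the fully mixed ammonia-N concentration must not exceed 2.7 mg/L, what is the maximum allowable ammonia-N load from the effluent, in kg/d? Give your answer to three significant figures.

5200 kg/d

Mass balance at the limit: 20.30·0.1900 + 3.400·Cₑ = 23.70·2.7 → Cₑ = 17.69 mg/L.
Load = 3.400 m³/s × 17.69 g/m³ × 86 400 s/d = 5195 kg/d.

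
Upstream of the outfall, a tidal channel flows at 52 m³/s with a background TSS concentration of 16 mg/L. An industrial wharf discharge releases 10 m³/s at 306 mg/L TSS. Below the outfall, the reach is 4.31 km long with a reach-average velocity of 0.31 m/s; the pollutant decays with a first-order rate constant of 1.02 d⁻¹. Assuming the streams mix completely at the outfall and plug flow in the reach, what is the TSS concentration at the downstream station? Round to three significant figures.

Flow-weighted average: C = (52.00·16.00 + 10.00·306.0) / 62.00 = 3892/62.00 = 62.77 mg/L.
Travel time t = 4.31·1000 / 0.31 = 13900 s = 3.862 h.
Decay over the reach: 62.77·exp(−kt) = 62.77·0.8486 = 53.27 mg/L.

53.3 mg/L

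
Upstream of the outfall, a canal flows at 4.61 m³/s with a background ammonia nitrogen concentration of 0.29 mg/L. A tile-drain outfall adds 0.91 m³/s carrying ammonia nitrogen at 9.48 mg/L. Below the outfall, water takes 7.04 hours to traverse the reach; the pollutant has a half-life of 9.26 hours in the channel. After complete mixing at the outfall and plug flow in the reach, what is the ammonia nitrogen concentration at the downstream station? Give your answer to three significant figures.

1.07 mg/L

Flow-weighted average: C = (4.610·0.2900 + 0.9100·9.480) / 5.520 = 9.964/5.520 = 1.805 mg/L.
Half-life 9.26 h → k = ln 2 / 9.26 = 0.07485 h⁻¹ = 1.796 d⁻¹.
After decay, C = 1.805 × e^(−kt) = 1.805 × 0.5904 = 1.066 mg/L.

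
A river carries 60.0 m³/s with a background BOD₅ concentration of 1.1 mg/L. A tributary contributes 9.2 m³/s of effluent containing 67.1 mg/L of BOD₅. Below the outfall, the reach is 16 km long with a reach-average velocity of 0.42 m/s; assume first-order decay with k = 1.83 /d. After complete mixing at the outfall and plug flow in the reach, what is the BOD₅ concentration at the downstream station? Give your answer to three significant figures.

Mixed concentration C = ΣQC/ΣQ = (60.00·1.100 + 9.200·67.10) / 69.20 = 683.3/69.20 = 9.875 mg/L.
Travel time t = 16·1000 / 0.42 = 38100 s = 10.58 h.
First-order decay: C = 9.875·exp(−k·t) = 9.875·0.4462 = 4.407 mg/L.

4.41 mg/L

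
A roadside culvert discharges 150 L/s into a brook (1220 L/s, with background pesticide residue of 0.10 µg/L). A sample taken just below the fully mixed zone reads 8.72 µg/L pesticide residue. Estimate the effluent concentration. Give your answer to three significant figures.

Mass balance: 1220·0.1000 + 150.0·Cₑ = 1370·8.720
→ Cₑ = (1370·8.720 − 1220·0.1000) / 150.0 = 78.83 µg/L.

78.8 µg/L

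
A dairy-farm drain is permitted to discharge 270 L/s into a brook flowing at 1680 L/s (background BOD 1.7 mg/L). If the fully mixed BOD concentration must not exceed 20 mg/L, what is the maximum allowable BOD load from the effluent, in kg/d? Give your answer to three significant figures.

3120 kg/d

Mass balance at the limit: 1680·1.700 + 270.0·Cₑ = 1950·20 → Cₑ = 133.9 mg/L.
270.0 L/s = 0.2700 m³/s. Load = 0.2700 m³/s × 133.9 g/m³ × 86 400 s/d = 3123 kg/d.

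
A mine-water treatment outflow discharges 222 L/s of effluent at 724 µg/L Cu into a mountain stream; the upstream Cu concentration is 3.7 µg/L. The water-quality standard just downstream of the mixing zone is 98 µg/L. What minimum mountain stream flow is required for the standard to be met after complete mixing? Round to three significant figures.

Set C_mix = 98: (Q·3.700 + 222.0·724.0) / (Q + 222.0) = 98
→ Q = 222.0·(724.0 − 98)/(98 − 3.700) = 1474 L/s.

1470 L/s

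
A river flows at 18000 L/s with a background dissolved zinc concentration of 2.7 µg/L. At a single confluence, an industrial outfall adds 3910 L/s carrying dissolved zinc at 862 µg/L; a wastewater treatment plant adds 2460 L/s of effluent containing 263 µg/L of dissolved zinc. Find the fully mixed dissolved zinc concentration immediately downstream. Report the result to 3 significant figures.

Flow-weighted average: C = (18000·2.700 + 3910·862.0 + 2460·263.0) / 24370 = 4066000/24370 = 166.8 µg/L.

167 µg/L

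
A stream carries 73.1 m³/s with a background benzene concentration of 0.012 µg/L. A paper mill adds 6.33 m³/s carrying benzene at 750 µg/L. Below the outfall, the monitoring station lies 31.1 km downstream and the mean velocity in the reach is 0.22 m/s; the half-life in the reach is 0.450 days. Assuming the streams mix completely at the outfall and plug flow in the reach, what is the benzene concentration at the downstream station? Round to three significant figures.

Conservation of mass: C = (73.10·0.01200 + 6.330·750.0) / 79.43 = 4748/79.43 = 59.78 µg/L.
Travel time t = 31.1·1000 / 0.22 = 141400 s = 39.27 h.
Half-life 0.450 d → k = ln 2 / 0.450 = 1.540 d⁻¹.
Applying C = C₀e^(−kt): 59.78 × 0.08044 = 4.809 µg/L.

4.81 µg/L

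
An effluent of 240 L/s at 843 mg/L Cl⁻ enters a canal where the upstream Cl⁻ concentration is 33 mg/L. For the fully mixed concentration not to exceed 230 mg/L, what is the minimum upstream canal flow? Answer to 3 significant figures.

Set C_mix = 230: (Q·33.00 + 240.0·843.0) / (Q + 240.0) = 230
→ Q = 240.0·(843.0 − 230)/(230 − 33.00) = 746.8 L/s.

747 L/s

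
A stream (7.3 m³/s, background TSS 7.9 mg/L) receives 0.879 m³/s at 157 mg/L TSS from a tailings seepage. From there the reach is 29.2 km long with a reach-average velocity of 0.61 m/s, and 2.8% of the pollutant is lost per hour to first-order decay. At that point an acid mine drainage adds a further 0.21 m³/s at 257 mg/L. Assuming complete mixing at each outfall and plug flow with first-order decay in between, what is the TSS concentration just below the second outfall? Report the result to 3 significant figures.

22.4 mg/L

Mass balance: C = (7.300·7.900 + 0.8790·157.0) / 8.179 = 195.7/8.179 = 23.92 mg/L; combined flow 8.179 m³/s.
Travel time t = 29.2·1000 / 0.61 = 47870 s = 13.30 h.
2.8%/h lost → k = −ln(1 − 0.028) = 0.02840 h⁻¹.
After decay, C = 23.92 × e^(−kt) = 23.92 × 0.6855 = 16.40 mg/L.
At the second outfall, C = (8.179·16.40 + 0.2100·257.0) / (8.179 + 0.2100) = 22.42 mg/L.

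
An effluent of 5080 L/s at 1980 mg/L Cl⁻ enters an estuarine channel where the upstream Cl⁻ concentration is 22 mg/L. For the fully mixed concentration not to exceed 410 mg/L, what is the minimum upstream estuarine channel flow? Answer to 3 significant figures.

20600 L/s

Set C_mix = 410: (Q·22.00 + 5080·1980) / (Q + 5080) = 410
→ Q = 5080·(1980 − 410)/(410 − 22.00) = 20560 L/s.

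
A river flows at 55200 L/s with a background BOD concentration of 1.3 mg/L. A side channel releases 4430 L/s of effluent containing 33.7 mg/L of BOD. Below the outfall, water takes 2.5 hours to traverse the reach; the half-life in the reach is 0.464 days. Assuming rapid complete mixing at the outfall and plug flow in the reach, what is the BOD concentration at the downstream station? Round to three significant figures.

3.17 mg/L

Mass balance: C = (55200·1.300 + 4430·33.70) / 59630 = 221100/59630 = 3.707 mg/L.
Half-life 0.464 d → k = ln 2 / 0.464 = 1.494 d⁻¹.
After decay, C = 3.707 × e^(−kt) = 3.707 × 0.8559 = 3.173 mg/L.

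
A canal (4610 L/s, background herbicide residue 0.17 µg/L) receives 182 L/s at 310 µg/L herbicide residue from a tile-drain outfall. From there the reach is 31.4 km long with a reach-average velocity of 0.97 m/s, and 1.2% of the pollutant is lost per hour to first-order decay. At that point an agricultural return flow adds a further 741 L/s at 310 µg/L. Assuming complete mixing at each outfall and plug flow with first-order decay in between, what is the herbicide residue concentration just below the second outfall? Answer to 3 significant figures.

50.8 µg/L

After mixing, C = (4610·0.1700 + 182.0·310.0) / 4792 = 57200/4792 = 11.94 µg/L; combined flow 4792 L/s.
Travel time t = 31.4·1000 / 0.97 = 32370 s = 8.992 h.
1.2%/h lost → k = −ln(1 − 0.012) = 0.01207 h⁻¹.
Decay over the reach: 11.94·exp(−kt) = 11.94·0.8971 = 10.71 µg/L.
At the second outfall, C = (4792·10.71 + 741.0·310.0) / (4792 + 741.0) = 50.79 µg/L.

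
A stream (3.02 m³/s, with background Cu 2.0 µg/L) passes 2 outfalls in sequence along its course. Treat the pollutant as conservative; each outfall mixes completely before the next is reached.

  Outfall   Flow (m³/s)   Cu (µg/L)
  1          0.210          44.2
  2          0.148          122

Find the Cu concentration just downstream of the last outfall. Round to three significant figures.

9.88 µg/L

Outfall 1: combined Q = 3.230 m³/s; C = (3.020·2.000 + 0.2100·44.20)/3.230 = 4.744 µg/L.
Outfall 2: combined Q = 3.378 m³/s; C = (3.230·4.744 + 0.1480·122.0)/3.378 = 9.881 µg/L.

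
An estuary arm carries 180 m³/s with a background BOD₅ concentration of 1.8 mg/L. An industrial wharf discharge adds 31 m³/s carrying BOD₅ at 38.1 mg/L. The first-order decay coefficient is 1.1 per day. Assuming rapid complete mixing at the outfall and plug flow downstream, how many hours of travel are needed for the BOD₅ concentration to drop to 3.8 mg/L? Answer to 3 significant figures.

13.7 h

Conservation of mass: C = (180.0·1.800 + 31.00·38.10) / 211.0 = 1505/211.0 = 7.133 mg/L.
7.133·exp(−k·t) = 3.8 → t = ln(7.133/3.8)/k = 49460 s = 13.74 h.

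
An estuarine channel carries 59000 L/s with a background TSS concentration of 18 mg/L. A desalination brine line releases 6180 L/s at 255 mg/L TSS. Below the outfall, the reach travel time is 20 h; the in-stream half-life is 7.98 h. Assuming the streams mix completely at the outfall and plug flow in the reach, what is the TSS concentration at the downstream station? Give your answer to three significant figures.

Conservation of mass: C = (59000·18.00 + 6180·255.0) / 65180 = 2638000/65180 = 40.47 mg/L.
Half-life 7.98 h → k = ln 2 / 7.98 = 0.08686 h⁻¹ = 2.085 d⁻¹.
Decay over the reach: 40.47·exp(−kt) = 40.47·0.1760 = 7.123 mg/L.

7.12 mg/L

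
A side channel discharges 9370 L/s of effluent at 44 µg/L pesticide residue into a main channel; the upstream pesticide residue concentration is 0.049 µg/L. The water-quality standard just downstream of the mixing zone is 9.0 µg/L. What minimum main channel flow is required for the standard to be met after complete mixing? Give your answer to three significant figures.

Set C_mix = 9.0: (Q·0.04900 + 9370·44.00) / (Q + 9370) = 9.0
→ Q = 9370·(44.00 − 9.0)/(9.0 − 0.04900) = 36640 L/s.

36600 L/s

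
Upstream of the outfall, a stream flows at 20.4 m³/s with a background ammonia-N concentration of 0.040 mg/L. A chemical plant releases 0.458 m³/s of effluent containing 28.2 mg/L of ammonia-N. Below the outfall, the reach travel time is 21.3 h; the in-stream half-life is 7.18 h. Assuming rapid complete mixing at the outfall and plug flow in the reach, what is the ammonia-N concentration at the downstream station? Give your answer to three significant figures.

0.0842 mg/L

Mixed concentration C = ΣQC/ΣQ = (20.40·0.04000 + 0.4580·28.20) / 20.86 = 13.73/20.86 = 0.6583 mg/L.
Half-life 7.18 h → k = ln 2 / 7.18 = 0.09654 h⁻¹ = 2.317 d⁻¹.
Decay over the reach: 0.6583·exp(−kt) = 0.6583·0.1279 = 0.08422 mg/L.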